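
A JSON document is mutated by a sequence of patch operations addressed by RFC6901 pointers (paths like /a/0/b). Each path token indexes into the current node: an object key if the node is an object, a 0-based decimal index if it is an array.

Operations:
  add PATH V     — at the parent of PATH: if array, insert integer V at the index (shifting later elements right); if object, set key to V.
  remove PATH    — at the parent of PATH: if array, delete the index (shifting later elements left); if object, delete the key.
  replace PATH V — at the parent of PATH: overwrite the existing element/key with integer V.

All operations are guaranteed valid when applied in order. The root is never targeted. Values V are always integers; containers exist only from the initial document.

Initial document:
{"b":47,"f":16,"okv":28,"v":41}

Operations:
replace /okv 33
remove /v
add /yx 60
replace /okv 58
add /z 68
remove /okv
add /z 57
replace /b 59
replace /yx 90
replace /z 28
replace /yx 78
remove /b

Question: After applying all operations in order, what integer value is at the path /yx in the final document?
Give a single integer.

Answer: 78

Derivation:
After op 1 (replace /okv 33): {"b":47,"f":16,"okv":33,"v":41}
After op 2 (remove /v): {"b":47,"f":16,"okv":33}
After op 3 (add /yx 60): {"b":47,"f":16,"okv":33,"yx":60}
After op 4 (replace /okv 58): {"b":47,"f":16,"okv":58,"yx":60}
After op 5 (add /z 68): {"b":47,"f":16,"okv":58,"yx":60,"z":68}
After op 6 (remove /okv): {"b":47,"f":16,"yx":60,"z":68}
After op 7 (add /z 57): {"b":47,"f":16,"yx":60,"z":57}
After op 8 (replace /b 59): {"b":59,"f":16,"yx":60,"z":57}
After op 9 (replace /yx 90): {"b":59,"f":16,"yx":90,"z":57}
After op 10 (replace /z 28): {"b":59,"f":16,"yx":90,"z":28}
After op 11 (replace /yx 78): {"b":59,"f":16,"yx":78,"z":28}
After op 12 (remove /b): {"f":16,"yx":78,"z":28}
Value at /yx: 78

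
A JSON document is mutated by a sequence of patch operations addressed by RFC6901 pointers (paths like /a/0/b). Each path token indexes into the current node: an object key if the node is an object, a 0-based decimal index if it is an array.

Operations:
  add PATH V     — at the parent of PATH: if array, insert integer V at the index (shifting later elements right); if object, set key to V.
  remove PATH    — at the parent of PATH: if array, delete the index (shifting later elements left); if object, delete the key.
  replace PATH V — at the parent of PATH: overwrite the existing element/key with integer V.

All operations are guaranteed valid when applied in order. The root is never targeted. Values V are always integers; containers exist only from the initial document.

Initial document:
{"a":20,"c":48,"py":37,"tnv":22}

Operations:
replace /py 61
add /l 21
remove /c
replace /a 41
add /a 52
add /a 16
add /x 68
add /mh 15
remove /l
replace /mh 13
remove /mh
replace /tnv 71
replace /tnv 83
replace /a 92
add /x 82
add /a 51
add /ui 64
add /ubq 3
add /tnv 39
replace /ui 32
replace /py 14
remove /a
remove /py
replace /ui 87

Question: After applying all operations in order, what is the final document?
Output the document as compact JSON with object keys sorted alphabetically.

Answer: {"tnv":39,"ubq":3,"ui":87,"x":82}

Derivation:
After op 1 (replace /py 61): {"a":20,"c":48,"py":61,"tnv":22}
After op 2 (add /l 21): {"a":20,"c":48,"l":21,"py":61,"tnv":22}
After op 3 (remove /c): {"a":20,"l":21,"py":61,"tnv":22}
After op 4 (replace /a 41): {"a":41,"l":21,"py":61,"tnv":22}
After op 5 (add /a 52): {"a":52,"l":21,"py":61,"tnv":22}
After op 6 (add /a 16): {"a":16,"l":21,"py":61,"tnv":22}
After op 7 (add /x 68): {"a":16,"l":21,"py":61,"tnv":22,"x":68}
After op 8 (add /mh 15): {"a":16,"l":21,"mh":15,"py":61,"tnv":22,"x":68}
After op 9 (remove /l): {"a":16,"mh":15,"py":61,"tnv":22,"x":68}
After op 10 (replace /mh 13): {"a":16,"mh":13,"py":61,"tnv":22,"x":68}
After op 11 (remove /mh): {"a":16,"py":61,"tnv":22,"x":68}
After op 12 (replace /tnv 71): {"a":16,"py":61,"tnv":71,"x":68}
After op 13 (replace /tnv 83): {"a":16,"py":61,"tnv":83,"x":68}
After op 14 (replace /a 92): {"a":92,"py":61,"tnv":83,"x":68}
After op 15 (add /x 82): {"a":92,"py":61,"tnv":83,"x":82}
After op 16 (add /a 51): {"a":51,"py":61,"tnv":83,"x":82}
After op 17 (add /ui 64): {"a":51,"py":61,"tnv":83,"ui":64,"x":82}
After op 18 (add /ubq 3): {"a":51,"py":61,"tnv":83,"ubq":3,"ui":64,"x":82}
After op 19 (add /tnv 39): {"a":51,"py":61,"tnv":39,"ubq":3,"ui":64,"x":82}
After op 20 (replace /ui 32): {"a":51,"py":61,"tnv":39,"ubq":3,"ui":32,"x":82}
After op 21 (replace /py 14): {"a":51,"py":14,"tnv":39,"ubq":3,"ui":32,"x":82}
After op 22 (remove /a): {"py":14,"tnv":39,"ubq":3,"ui":32,"x":82}
After op 23 (remove /py): {"tnv":39,"ubq":3,"ui":32,"x":82}
After op 24 (replace /ui 87): {"tnv":39,"ubq":3,"ui":87,"x":82}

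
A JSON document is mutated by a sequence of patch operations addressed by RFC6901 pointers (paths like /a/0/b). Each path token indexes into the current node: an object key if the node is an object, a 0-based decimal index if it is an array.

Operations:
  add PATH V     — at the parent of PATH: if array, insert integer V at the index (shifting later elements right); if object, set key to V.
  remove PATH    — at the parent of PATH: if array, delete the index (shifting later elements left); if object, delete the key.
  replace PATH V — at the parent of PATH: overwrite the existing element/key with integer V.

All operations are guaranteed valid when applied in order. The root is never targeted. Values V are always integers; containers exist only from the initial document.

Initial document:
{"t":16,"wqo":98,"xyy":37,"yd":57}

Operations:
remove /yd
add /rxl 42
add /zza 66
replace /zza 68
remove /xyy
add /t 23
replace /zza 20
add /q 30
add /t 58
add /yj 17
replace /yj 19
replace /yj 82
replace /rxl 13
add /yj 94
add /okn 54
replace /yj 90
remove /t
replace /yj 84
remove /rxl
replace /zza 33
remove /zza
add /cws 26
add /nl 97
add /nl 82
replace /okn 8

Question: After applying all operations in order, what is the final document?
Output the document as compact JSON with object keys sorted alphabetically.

After op 1 (remove /yd): {"t":16,"wqo":98,"xyy":37}
After op 2 (add /rxl 42): {"rxl":42,"t":16,"wqo":98,"xyy":37}
After op 3 (add /zza 66): {"rxl":42,"t":16,"wqo":98,"xyy":37,"zza":66}
After op 4 (replace /zza 68): {"rxl":42,"t":16,"wqo":98,"xyy":37,"zza":68}
After op 5 (remove /xyy): {"rxl":42,"t":16,"wqo":98,"zza":68}
After op 6 (add /t 23): {"rxl":42,"t":23,"wqo":98,"zza":68}
After op 7 (replace /zza 20): {"rxl":42,"t":23,"wqo":98,"zza":20}
After op 8 (add /q 30): {"q":30,"rxl":42,"t":23,"wqo":98,"zza":20}
After op 9 (add /t 58): {"q":30,"rxl":42,"t":58,"wqo":98,"zza":20}
After op 10 (add /yj 17): {"q":30,"rxl":42,"t":58,"wqo":98,"yj":17,"zza":20}
After op 11 (replace /yj 19): {"q":30,"rxl":42,"t":58,"wqo":98,"yj":19,"zza":20}
After op 12 (replace /yj 82): {"q":30,"rxl":42,"t":58,"wqo":98,"yj":82,"zza":20}
After op 13 (replace /rxl 13): {"q":30,"rxl":13,"t":58,"wqo":98,"yj":82,"zza":20}
After op 14 (add /yj 94): {"q":30,"rxl":13,"t":58,"wqo":98,"yj":94,"zza":20}
After op 15 (add /okn 54): {"okn":54,"q":30,"rxl":13,"t":58,"wqo":98,"yj":94,"zza":20}
After op 16 (replace /yj 90): {"okn":54,"q":30,"rxl":13,"t":58,"wqo":98,"yj":90,"zza":20}
After op 17 (remove /t): {"okn":54,"q":30,"rxl":13,"wqo":98,"yj":90,"zza":20}
After op 18 (replace /yj 84): {"okn":54,"q":30,"rxl":13,"wqo":98,"yj":84,"zza":20}
After op 19 (remove /rxl): {"okn":54,"q":30,"wqo":98,"yj":84,"zza":20}
After op 20 (replace /zza 33): {"okn":54,"q":30,"wqo":98,"yj":84,"zza":33}
After op 21 (remove /zza): {"okn":54,"q":30,"wqo":98,"yj":84}
After op 22 (add /cws 26): {"cws":26,"okn":54,"q":30,"wqo":98,"yj":84}
After op 23 (add /nl 97): {"cws":26,"nl":97,"okn":54,"q":30,"wqo":98,"yj":84}
After op 24 (add /nl 82): {"cws":26,"nl":82,"okn":54,"q":30,"wqo":98,"yj":84}
After op 25 (replace /okn 8): {"cws":26,"nl":82,"okn":8,"q":30,"wqo":98,"yj":84}

Answer: {"cws":26,"nl":82,"okn":8,"q":30,"wqo":98,"yj":84}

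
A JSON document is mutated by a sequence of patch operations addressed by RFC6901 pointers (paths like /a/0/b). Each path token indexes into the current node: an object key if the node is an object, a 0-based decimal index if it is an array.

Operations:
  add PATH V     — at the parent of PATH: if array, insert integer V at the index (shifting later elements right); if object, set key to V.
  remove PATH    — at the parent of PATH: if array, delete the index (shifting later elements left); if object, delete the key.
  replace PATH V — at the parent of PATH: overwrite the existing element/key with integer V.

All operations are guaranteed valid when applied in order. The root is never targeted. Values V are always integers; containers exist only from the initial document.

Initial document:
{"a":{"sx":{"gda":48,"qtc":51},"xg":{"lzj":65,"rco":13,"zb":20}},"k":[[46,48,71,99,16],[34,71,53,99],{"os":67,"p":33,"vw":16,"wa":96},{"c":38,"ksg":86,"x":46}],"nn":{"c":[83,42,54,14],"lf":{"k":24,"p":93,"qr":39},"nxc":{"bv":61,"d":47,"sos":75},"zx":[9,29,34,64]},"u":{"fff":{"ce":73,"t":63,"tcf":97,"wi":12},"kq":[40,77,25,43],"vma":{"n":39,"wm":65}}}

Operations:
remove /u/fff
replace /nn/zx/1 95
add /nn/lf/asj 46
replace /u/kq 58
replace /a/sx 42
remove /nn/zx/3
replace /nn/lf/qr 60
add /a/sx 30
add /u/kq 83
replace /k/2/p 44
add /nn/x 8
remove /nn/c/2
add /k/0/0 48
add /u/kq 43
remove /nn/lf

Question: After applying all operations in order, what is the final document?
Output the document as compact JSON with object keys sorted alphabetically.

Answer: {"a":{"sx":30,"xg":{"lzj":65,"rco":13,"zb":20}},"k":[[48,46,48,71,99,16],[34,71,53,99],{"os":67,"p":44,"vw":16,"wa":96},{"c":38,"ksg":86,"x":46}],"nn":{"c":[83,42,14],"nxc":{"bv":61,"d":47,"sos":75},"x":8,"zx":[9,95,34]},"u":{"kq":43,"vma":{"n":39,"wm":65}}}

Derivation:
After op 1 (remove /u/fff): {"a":{"sx":{"gda":48,"qtc":51},"xg":{"lzj":65,"rco":13,"zb":20}},"k":[[46,48,71,99,16],[34,71,53,99],{"os":67,"p":33,"vw":16,"wa":96},{"c":38,"ksg":86,"x":46}],"nn":{"c":[83,42,54,14],"lf":{"k":24,"p":93,"qr":39},"nxc":{"bv":61,"d":47,"sos":75},"zx":[9,29,34,64]},"u":{"kq":[40,77,25,43],"vma":{"n":39,"wm":65}}}
After op 2 (replace /nn/zx/1 95): {"a":{"sx":{"gda":48,"qtc":51},"xg":{"lzj":65,"rco":13,"zb":20}},"k":[[46,48,71,99,16],[34,71,53,99],{"os":67,"p":33,"vw":16,"wa":96},{"c":38,"ksg":86,"x":46}],"nn":{"c":[83,42,54,14],"lf":{"k":24,"p":93,"qr":39},"nxc":{"bv":61,"d":47,"sos":75},"zx":[9,95,34,64]},"u":{"kq":[40,77,25,43],"vma":{"n":39,"wm":65}}}
After op 3 (add /nn/lf/asj 46): {"a":{"sx":{"gda":48,"qtc":51},"xg":{"lzj":65,"rco":13,"zb":20}},"k":[[46,48,71,99,16],[34,71,53,99],{"os":67,"p":33,"vw":16,"wa":96},{"c":38,"ksg":86,"x":46}],"nn":{"c":[83,42,54,14],"lf":{"asj":46,"k":24,"p":93,"qr":39},"nxc":{"bv":61,"d":47,"sos":75},"zx":[9,95,34,64]},"u":{"kq":[40,77,25,43],"vma":{"n":39,"wm":65}}}
After op 4 (replace /u/kq 58): {"a":{"sx":{"gda":48,"qtc":51},"xg":{"lzj":65,"rco":13,"zb":20}},"k":[[46,48,71,99,16],[34,71,53,99],{"os":67,"p":33,"vw":16,"wa":96},{"c":38,"ksg":86,"x":46}],"nn":{"c":[83,42,54,14],"lf":{"asj":46,"k":24,"p":93,"qr":39},"nxc":{"bv":61,"d":47,"sos":75},"zx":[9,95,34,64]},"u":{"kq":58,"vma":{"n":39,"wm":65}}}
After op 5 (replace /a/sx 42): {"a":{"sx":42,"xg":{"lzj":65,"rco":13,"zb":20}},"k":[[46,48,71,99,16],[34,71,53,99],{"os":67,"p":33,"vw":16,"wa":96},{"c":38,"ksg":86,"x":46}],"nn":{"c":[83,42,54,14],"lf":{"asj":46,"k":24,"p":93,"qr":39},"nxc":{"bv":61,"d":47,"sos":75},"zx":[9,95,34,64]},"u":{"kq":58,"vma":{"n":39,"wm":65}}}
After op 6 (remove /nn/zx/3): {"a":{"sx":42,"xg":{"lzj":65,"rco":13,"zb":20}},"k":[[46,48,71,99,16],[34,71,53,99],{"os":67,"p":33,"vw":16,"wa":96},{"c":38,"ksg":86,"x":46}],"nn":{"c":[83,42,54,14],"lf":{"asj":46,"k":24,"p":93,"qr":39},"nxc":{"bv":61,"d":47,"sos":75},"zx":[9,95,34]},"u":{"kq":58,"vma":{"n":39,"wm":65}}}
After op 7 (replace /nn/lf/qr 60): {"a":{"sx":42,"xg":{"lzj":65,"rco":13,"zb":20}},"k":[[46,48,71,99,16],[34,71,53,99],{"os":67,"p":33,"vw":16,"wa":96},{"c":38,"ksg":86,"x":46}],"nn":{"c":[83,42,54,14],"lf":{"asj":46,"k":24,"p":93,"qr":60},"nxc":{"bv":61,"d":47,"sos":75},"zx":[9,95,34]},"u":{"kq":58,"vma":{"n":39,"wm":65}}}
After op 8 (add /a/sx 30): {"a":{"sx":30,"xg":{"lzj":65,"rco":13,"zb":20}},"k":[[46,48,71,99,16],[34,71,53,99],{"os":67,"p":33,"vw":16,"wa":96},{"c":38,"ksg":86,"x":46}],"nn":{"c":[83,42,54,14],"lf":{"asj":46,"k":24,"p":93,"qr":60},"nxc":{"bv":61,"d":47,"sos":75},"zx":[9,95,34]},"u":{"kq":58,"vma":{"n":39,"wm":65}}}
After op 9 (add /u/kq 83): {"a":{"sx":30,"xg":{"lzj":65,"rco":13,"zb":20}},"k":[[46,48,71,99,16],[34,71,53,99],{"os":67,"p":33,"vw":16,"wa":96},{"c":38,"ksg":86,"x":46}],"nn":{"c":[83,42,54,14],"lf":{"asj":46,"k":24,"p":93,"qr":60},"nxc":{"bv":61,"d":47,"sos":75},"zx":[9,95,34]},"u":{"kq":83,"vma":{"n":39,"wm":65}}}
After op 10 (replace /k/2/p 44): {"a":{"sx":30,"xg":{"lzj":65,"rco":13,"zb":20}},"k":[[46,48,71,99,16],[34,71,53,99],{"os":67,"p":44,"vw":16,"wa":96},{"c":38,"ksg":86,"x":46}],"nn":{"c":[83,42,54,14],"lf":{"asj":46,"k":24,"p":93,"qr":60},"nxc":{"bv":61,"d":47,"sos":75},"zx":[9,95,34]},"u":{"kq":83,"vma":{"n":39,"wm":65}}}
After op 11 (add /nn/x 8): {"a":{"sx":30,"xg":{"lzj":65,"rco":13,"zb":20}},"k":[[46,48,71,99,16],[34,71,53,99],{"os":67,"p":44,"vw":16,"wa":96},{"c":38,"ksg":86,"x":46}],"nn":{"c":[83,42,54,14],"lf":{"asj":46,"k":24,"p":93,"qr":60},"nxc":{"bv":61,"d":47,"sos":75},"x":8,"zx":[9,95,34]},"u":{"kq":83,"vma":{"n":39,"wm":65}}}
After op 12 (remove /nn/c/2): {"a":{"sx":30,"xg":{"lzj":65,"rco":13,"zb":20}},"k":[[46,48,71,99,16],[34,71,53,99],{"os":67,"p":44,"vw":16,"wa":96},{"c":38,"ksg":86,"x":46}],"nn":{"c":[83,42,14],"lf":{"asj":46,"k":24,"p":93,"qr":60},"nxc":{"bv":61,"d":47,"sos":75},"x":8,"zx":[9,95,34]},"u":{"kq":83,"vma":{"n":39,"wm":65}}}
After op 13 (add /k/0/0 48): {"a":{"sx":30,"xg":{"lzj":65,"rco":13,"zb":20}},"k":[[48,46,48,71,99,16],[34,71,53,99],{"os":67,"p":44,"vw":16,"wa":96},{"c":38,"ksg":86,"x":46}],"nn":{"c":[83,42,14],"lf":{"asj":46,"k":24,"p":93,"qr":60},"nxc":{"bv":61,"d":47,"sos":75},"x":8,"zx":[9,95,34]},"u":{"kq":83,"vma":{"n":39,"wm":65}}}
After op 14 (add /u/kq 43): {"a":{"sx":30,"xg":{"lzj":65,"rco":13,"zb":20}},"k":[[48,46,48,71,99,16],[34,71,53,99],{"os":67,"p":44,"vw":16,"wa":96},{"c":38,"ksg":86,"x":46}],"nn":{"c":[83,42,14],"lf":{"asj":46,"k":24,"p":93,"qr":60},"nxc":{"bv":61,"d":47,"sos":75},"x":8,"zx":[9,95,34]},"u":{"kq":43,"vma":{"n":39,"wm":65}}}
After op 15 (remove /nn/lf): {"a":{"sx":30,"xg":{"lzj":65,"rco":13,"zb":20}},"k":[[48,46,48,71,99,16],[34,71,53,99],{"os":67,"p":44,"vw":16,"wa":96},{"c":38,"ksg":86,"x":46}],"nn":{"c":[83,42,14],"nxc":{"bv":61,"d":47,"sos":75},"x":8,"zx":[9,95,34]},"u":{"kq":43,"vma":{"n":39,"wm":65}}}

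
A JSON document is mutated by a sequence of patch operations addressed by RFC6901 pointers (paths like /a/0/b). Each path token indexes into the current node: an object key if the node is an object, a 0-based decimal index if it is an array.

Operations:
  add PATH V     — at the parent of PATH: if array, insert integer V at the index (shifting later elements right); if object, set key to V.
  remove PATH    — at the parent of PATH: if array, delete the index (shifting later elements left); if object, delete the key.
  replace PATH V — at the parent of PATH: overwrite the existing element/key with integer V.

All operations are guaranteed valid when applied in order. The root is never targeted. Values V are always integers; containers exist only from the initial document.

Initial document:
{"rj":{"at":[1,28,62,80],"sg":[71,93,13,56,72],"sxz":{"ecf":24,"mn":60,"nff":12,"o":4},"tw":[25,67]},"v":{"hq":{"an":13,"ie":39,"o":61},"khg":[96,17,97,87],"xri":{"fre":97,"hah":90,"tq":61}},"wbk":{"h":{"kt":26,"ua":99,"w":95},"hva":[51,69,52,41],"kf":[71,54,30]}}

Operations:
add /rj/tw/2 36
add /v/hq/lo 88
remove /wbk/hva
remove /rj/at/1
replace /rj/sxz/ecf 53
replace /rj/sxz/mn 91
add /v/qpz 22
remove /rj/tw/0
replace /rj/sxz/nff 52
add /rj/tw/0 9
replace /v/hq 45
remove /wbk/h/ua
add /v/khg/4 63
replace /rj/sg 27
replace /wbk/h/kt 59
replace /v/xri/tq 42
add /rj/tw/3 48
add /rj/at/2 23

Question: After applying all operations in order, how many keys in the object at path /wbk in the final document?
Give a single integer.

After op 1 (add /rj/tw/2 36): {"rj":{"at":[1,28,62,80],"sg":[71,93,13,56,72],"sxz":{"ecf":24,"mn":60,"nff":12,"o":4},"tw":[25,67,36]},"v":{"hq":{"an":13,"ie":39,"o":61},"khg":[96,17,97,87],"xri":{"fre":97,"hah":90,"tq":61}},"wbk":{"h":{"kt":26,"ua":99,"w":95},"hva":[51,69,52,41],"kf":[71,54,30]}}
After op 2 (add /v/hq/lo 88): {"rj":{"at":[1,28,62,80],"sg":[71,93,13,56,72],"sxz":{"ecf":24,"mn":60,"nff":12,"o":4},"tw":[25,67,36]},"v":{"hq":{"an":13,"ie":39,"lo":88,"o":61},"khg":[96,17,97,87],"xri":{"fre":97,"hah":90,"tq":61}},"wbk":{"h":{"kt":26,"ua":99,"w":95},"hva":[51,69,52,41],"kf":[71,54,30]}}
After op 3 (remove /wbk/hva): {"rj":{"at":[1,28,62,80],"sg":[71,93,13,56,72],"sxz":{"ecf":24,"mn":60,"nff":12,"o":4},"tw":[25,67,36]},"v":{"hq":{"an":13,"ie":39,"lo":88,"o":61},"khg":[96,17,97,87],"xri":{"fre":97,"hah":90,"tq":61}},"wbk":{"h":{"kt":26,"ua":99,"w":95},"kf":[71,54,30]}}
After op 4 (remove /rj/at/1): {"rj":{"at":[1,62,80],"sg":[71,93,13,56,72],"sxz":{"ecf":24,"mn":60,"nff":12,"o":4},"tw":[25,67,36]},"v":{"hq":{"an":13,"ie":39,"lo":88,"o":61},"khg":[96,17,97,87],"xri":{"fre":97,"hah":90,"tq":61}},"wbk":{"h":{"kt":26,"ua":99,"w":95},"kf":[71,54,30]}}
After op 5 (replace /rj/sxz/ecf 53): {"rj":{"at":[1,62,80],"sg":[71,93,13,56,72],"sxz":{"ecf":53,"mn":60,"nff":12,"o":4},"tw":[25,67,36]},"v":{"hq":{"an":13,"ie":39,"lo":88,"o":61},"khg":[96,17,97,87],"xri":{"fre":97,"hah":90,"tq":61}},"wbk":{"h":{"kt":26,"ua":99,"w":95},"kf":[71,54,30]}}
After op 6 (replace /rj/sxz/mn 91): {"rj":{"at":[1,62,80],"sg":[71,93,13,56,72],"sxz":{"ecf":53,"mn":91,"nff":12,"o":4},"tw":[25,67,36]},"v":{"hq":{"an":13,"ie":39,"lo":88,"o":61},"khg":[96,17,97,87],"xri":{"fre":97,"hah":90,"tq":61}},"wbk":{"h":{"kt":26,"ua":99,"w":95},"kf":[71,54,30]}}
After op 7 (add /v/qpz 22): {"rj":{"at":[1,62,80],"sg":[71,93,13,56,72],"sxz":{"ecf":53,"mn":91,"nff":12,"o":4},"tw":[25,67,36]},"v":{"hq":{"an":13,"ie":39,"lo":88,"o":61},"khg":[96,17,97,87],"qpz":22,"xri":{"fre":97,"hah":90,"tq":61}},"wbk":{"h":{"kt":26,"ua":99,"w":95},"kf":[71,54,30]}}
After op 8 (remove /rj/tw/0): {"rj":{"at":[1,62,80],"sg":[71,93,13,56,72],"sxz":{"ecf":53,"mn":91,"nff":12,"o":4},"tw":[67,36]},"v":{"hq":{"an":13,"ie":39,"lo":88,"o":61},"khg":[96,17,97,87],"qpz":22,"xri":{"fre":97,"hah":90,"tq":61}},"wbk":{"h":{"kt":26,"ua":99,"w":95},"kf":[71,54,30]}}
After op 9 (replace /rj/sxz/nff 52): {"rj":{"at":[1,62,80],"sg":[71,93,13,56,72],"sxz":{"ecf":53,"mn":91,"nff":52,"o":4},"tw":[67,36]},"v":{"hq":{"an":13,"ie":39,"lo":88,"o":61},"khg":[96,17,97,87],"qpz":22,"xri":{"fre":97,"hah":90,"tq":61}},"wbk":{"h":{"kt":26,"ua":99,"w":95},"kf":[71,54,30]}}
After op 10 (add /rj/tw/0 9): {"rj":{"at":[1,62,80],"sg":[71,93,13,56,72],"sxz":{"ecf":53,"mn":91,"nff":52,"o":4},"tw":[9,67,36]},"v":{"hq":{"an":13,"ie":39,"lo":88,"o":61},"khg":[96,17,97,87],"qpz":22,"xri":{"fre":97,"hah":90,"tq":61}},"wbk":{"h":{"kt":26,"ua":99,"w":95},"kf":[71,54,30]}}
After op 11 (replace /v/hq 45): {"rj":{"at":[1,62,80],"sg":[71,93,13,56,72],"sxz":{"ecf":53,"mn":91,"nff":52,"o":4},"tw":[9,67,36]},"v":{"hq":45,"khg":[96,17,97,87],"qpz":22,"xri":{"fre":97,"hah":90,"tq":61}},"wbk":{"h":{"kt":26,"ua":99,"w":95},"kf":[71,54,30]}}
After op 12 (remove /wbk/h/ua): {"rj":{"at":[1,62,80],"sg":[71,93,13,56,72],"sxz":{"ecf":53,"mn":91,"nff":52,"o":4},"tw":[9,67,36]},"v":{"hq":45,"khg":[96,17,97,87],"qpz":22,"xri":{"fre":97,"hah":90,"tq":61}},"wbk":{"h":{"kt":26,"w":95},"kf":[71,54,30]}}
After op 13 (add /v/khg/4 63): {"rj":{"at":[1,62,80],"sg":[71,93,13,56,72],"sxz":{"ecf":53,"mn":91,"nff":52,"o":4},"tw":[9,67,36]},"v":{"hq":45,"khg":[96,17,97,87,63],"qpz":22,"xri":{"fre":97,"hah":90,"tq":61}},"wbk":{"h":{"kt":26,"w":95},"kf":[71,54,30]}}
After op 14 (replace /rj/sg 27): {"rj":{"at":[1,62,80],"sg":27,"sxz":{"ecf":53,"mn":91,"nff":52,"o":4},"tw":[9,67,36]},"v":{"hq":45,"khg":[96,17,97,87,63],"qpz":22,"xri":{"fre":97,"hah":90,"tq":61}},"wbk":{"h":{"kt":26,"w":95},"kf":[71,54,30]}}
After op 15 (replace /wbk/h/kt 59): {"rj":{"at":[1,62,80],"sg":27,"sxz":{"ecf":53,"mn":91,"nff":52,"o":4},"tw":[9,67,36]},"v":{"hq":45,"khg":[96,17,97,87,63],"qpz":22,"xri":{"fre":97,"hah":90,"tq":61}},"wbk":{"h":{"kt":59,"w":95},"kf":[71,54,30]}}
After op 16 (replace /v/xri/tq 42): {"rj":{"at":[1,62,80],"sg":27,"sxz":{"ecf":53,"mn":91,"nff":52,"o":4},"tw":[9,67,36]},"v":{"hq":45,"khg":[96,17,97,87,63],"qpz":22,"xri":{"fre":97,"hah":90,"tq":42}},"wbk":{"h":{"kt":59,"w":95},"kf":[71,54,30]}}
After op 17 (add /rj/tw/3 48): {"rj":{"at":[1,62,80],"sg":27,"sxz":{"ecf":53,"mn":91,"nff":52,"o":4},"tw":[9,67,36,48]},"v":{"hq":45,"khg":[96,17,97,87,63],"qpz":22,"xri":{"fre":97,"hah":90,"tq":42}},"wbk":{"h":{"kt":59,"w":95},"kf":[71,54,30]}}
After op 18 (add /rj/at/2 23): {"rj":{"at":[1,62,23,80],"sg":27,"sxz":{"ecf":53,"mn":91,"nff":52,"o":4},"tw":[9,67,36,48]},"v":{"hq":45,"khg":[96,17,97,87,63],"qpz":22,"xri":{"fre":97,"hah":90,"tq":42}},"wbk":{"h":{"kt":59,"w":95},"kf":[71,54,30]}}
Size at path /wbk: 2

Answer: 2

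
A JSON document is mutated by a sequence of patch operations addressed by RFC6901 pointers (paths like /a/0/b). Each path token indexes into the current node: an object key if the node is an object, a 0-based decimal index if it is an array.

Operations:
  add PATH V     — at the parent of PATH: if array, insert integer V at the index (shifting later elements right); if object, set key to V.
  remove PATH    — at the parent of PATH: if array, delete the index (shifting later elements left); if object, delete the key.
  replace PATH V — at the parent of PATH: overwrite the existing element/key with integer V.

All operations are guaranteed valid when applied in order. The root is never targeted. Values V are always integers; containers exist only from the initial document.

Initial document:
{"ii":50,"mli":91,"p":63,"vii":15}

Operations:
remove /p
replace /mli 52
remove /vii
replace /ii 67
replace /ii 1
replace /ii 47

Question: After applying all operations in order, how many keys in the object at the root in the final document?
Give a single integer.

After op 1 (remove /p): {"ii":50,"mli":91,"vii":15}
After op 2 (replace /mli 52): {"ii":50,"mli":52,"vii":15}
After op 3 (remove /vii): {"ii":50,"mli":52}
After op 4 (replace /ii 67): {"ii":67,"mli":52}
After op 5 (replace /ii 1): {"ii":1,"mli":52}
After op 6 (replace /ii 47): {"ii":47,"mli":52}
Size at the root: 2

Answer: 2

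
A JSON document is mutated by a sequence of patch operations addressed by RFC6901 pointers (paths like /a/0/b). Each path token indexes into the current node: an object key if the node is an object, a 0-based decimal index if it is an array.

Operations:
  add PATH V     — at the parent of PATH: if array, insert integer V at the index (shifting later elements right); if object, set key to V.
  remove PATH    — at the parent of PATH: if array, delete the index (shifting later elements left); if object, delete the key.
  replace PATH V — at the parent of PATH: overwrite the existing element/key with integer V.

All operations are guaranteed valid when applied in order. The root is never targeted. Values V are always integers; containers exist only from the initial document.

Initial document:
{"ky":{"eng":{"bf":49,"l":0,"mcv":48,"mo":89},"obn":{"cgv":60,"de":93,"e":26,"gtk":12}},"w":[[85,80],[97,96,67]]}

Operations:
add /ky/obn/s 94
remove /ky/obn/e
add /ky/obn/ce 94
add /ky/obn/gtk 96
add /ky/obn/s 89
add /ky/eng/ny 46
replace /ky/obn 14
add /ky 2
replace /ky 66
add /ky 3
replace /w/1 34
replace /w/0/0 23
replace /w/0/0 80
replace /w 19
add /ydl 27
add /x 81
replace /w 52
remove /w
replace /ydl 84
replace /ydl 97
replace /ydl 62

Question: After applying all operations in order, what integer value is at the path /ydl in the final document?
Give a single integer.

After op 1 (add /ky/obn/s 94): {"ky":{"eng":{"bf":49,"l":0,"mcv":48,"mo":89},"obn":{"cgv":60,"de":93,"e":26,"gtk":12,"s":94}},"w":[[85,80],[97,96,67]]}
After op 2 (remove /ky/obn/e): {"ky":{"eng":{"bf":49,"l":0,"mcv":48,"mo":89},"obn":{"cgv":60,"de":93,"gtk":12,"s":94}},"w":[[85,80],[97,96,67]]}
After op 3 (add /ky/obn/ce 94): {"ky":{"eng":{"bf":49,"l":0,"mcv":48,"mo":89},"obn":{"ce":94,"cgv":60,"de":93,"gtk":12,"s":94}},"w":[[85,80],[97,96,67]]}
After op 4 (add /ky/obn/gtk 96): {"ky":{"eng":{"bf":49,"l":0,"mcv":48,"mo":89},"obn":{"ce":94,"cgv":60,"de":93,"gtk":96,"s":94}},"w":[[85,80],[97,96,67]]}
After op 5 (add /ky/obn/s 89): {"ky":{"eng":{"bf":49,"l":0,"mcv":48,"mo":89},"obn":{"ce":94,"cgv":60,"de":93,"gtk":96,"s":89}},"w":[[85,80],[97,96,67]]}
After op 6 (add /ky/eng/ny 46): {"ky":{"eng":{"bf":49,"l":0,"mcv":48,"mo":89,"ny":46},"obn":{"ce":94,"cgv":60,"de":93,"gtk":96,"s":89}},"w":[[85,80],[97,96,67]]}
After op 7 (replace /ky/obn 14): {"ky":{"eng":{"bf":49,"l":0,"mcv":48,"mo":89,"ny":46},"obn":14},"w":[[85,80],[97,96,67]]}
After op 8 (add /ky 2): {"ky":2,"w":[[85,80],[97,96,67]]}
After op 9 (replace /ky 66): {"ky":66,"w":[[85,80],[97,96,67]]}
After op 10 (add /ky 3): {"ky":3,"w":[[85,80],[97,96,67]]}
After op 11 (replace /w/1 34): {"ky":3,"w":[[85,80],34]}
After op 12 (replace /w/0/0 23): {"ky":3,"w":[[23,80],34]}
After op 13 (replace /w/0/0 80): {"ky":3,"w":[[80,80],34]}
After op 14 (replace /w 19): {"ky":3,"w":19}
After op 15 (add /ydl 27): {"ky":3,"w":19,"ydl":27}
After op 16 (add /x 81): {"ky":3,"w":19,"x":81,"ydl":27}
After op 17 (replace /w 52): {"ky":3,"w":52,"x":81,"ydl":27}
After op 18 (remove /w): {"ky":3,"x":81,"ydl":27}
After op 19 (replace /ydl 84): {"ky":3,"x":81,"ydl":84}
After op 20 (replace /ydl 97): {"ky":3,"x":81,"ydl":97}
After op 21 (replace /ydl 62): {"ky":3,"x":81,"ydl":62}
Value at /ydl: 62

Answer: 62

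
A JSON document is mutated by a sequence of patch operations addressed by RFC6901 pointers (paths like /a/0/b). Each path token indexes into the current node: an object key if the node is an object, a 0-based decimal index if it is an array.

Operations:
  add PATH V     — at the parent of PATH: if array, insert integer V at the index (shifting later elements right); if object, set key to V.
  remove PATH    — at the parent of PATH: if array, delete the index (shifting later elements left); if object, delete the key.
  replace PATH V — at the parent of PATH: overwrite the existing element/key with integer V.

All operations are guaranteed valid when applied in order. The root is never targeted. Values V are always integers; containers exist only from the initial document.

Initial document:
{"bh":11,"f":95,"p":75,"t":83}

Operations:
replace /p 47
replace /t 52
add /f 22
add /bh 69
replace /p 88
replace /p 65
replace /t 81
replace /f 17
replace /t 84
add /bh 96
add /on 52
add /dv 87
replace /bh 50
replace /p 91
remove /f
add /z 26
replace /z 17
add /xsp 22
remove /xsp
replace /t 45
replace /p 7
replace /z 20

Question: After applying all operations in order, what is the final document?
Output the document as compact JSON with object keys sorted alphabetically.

After op 1 (replace /p 47): {"bh":11,"f":95,"p":47,"t":83}
After op 2 (replace /t 52): {"bh":11,"f":95,"p":47,"t":52}
After op 3 (add /f 22): {"bh":11,"f":22,"p":47,"t":52}
After op 4 (add /bh 69): {"bh":69,"f":22,"p":47,"t":52}
After op 5 (replace /p 88): {"bh":69,"f":22,"p":88,"t":52}
After op 6 (replace /p 65): {"bh":69,"f":22,"p":65,"t":52}
After op 7 (replace /t 81): {"bh":69,"f":22,"p":65,"t":81}
After op 8 (replace /f 17): {"bh":69,"f":17,"p":65,"t":81}
After op 9 (replace /t 84): {"bh":69,"f":17,"p":65,"t":84}
After op 10 (add /bh 96): {"bh":96,"f":17,"p":65,"t":84}
After op 11 (add /on 52): {"bh":96,"f":17,"on":52,"p":65,"t":84}
After op 12 (add /dv 87): {"bh":96,"dv":87,"f":17,"on":52,"p":65,"t":84}
After op 13 (replace /bh 50): {"bh":50,"dv":87,"f":17,"on":52,"p":65,"t":84}
After op 14 (replace /p 91): {"bh":50,"dv":87,"f":17,"on":52,"p":91,"t":84}
After op 15 (remove /f): {"bh":50,"dv":87,"on":52,"p":91,"t":84}
After op 16 (add /z 26): {"bh":50,"dv":87,"on":52,"p":91,"t":84,"z":26}
After op 17 (replace /z 17): {"bh":50,"dv":87,"on":52,"p":91,"t":84,"z":17}
After op 18 (add /xsp 22): {"bh":50,"dv":87,"on":52,"p":91,"t":84,"xsp":22,"z":17}
After op 19 (remove /xsp): {"bh":50,"dv":87,"on":52,"p":91,"t":84,"z":17}
After op 20 (replace /t 45): {"bh":50,"dv":87,"on":52,"p":91,"t":45,"z":17}
After op 21 (replace /p 7): {"bh":50,"dv":87,"on":52,"p":7,"t":45,"z":17}
After op 22 (replace /z 20): {"bh":50,"dv":87,"on":52,"p":7,"t":45,"z":20}

Answer: {"bh":50,"dv":87,"on":52,"p":7,"t":45,"z":20}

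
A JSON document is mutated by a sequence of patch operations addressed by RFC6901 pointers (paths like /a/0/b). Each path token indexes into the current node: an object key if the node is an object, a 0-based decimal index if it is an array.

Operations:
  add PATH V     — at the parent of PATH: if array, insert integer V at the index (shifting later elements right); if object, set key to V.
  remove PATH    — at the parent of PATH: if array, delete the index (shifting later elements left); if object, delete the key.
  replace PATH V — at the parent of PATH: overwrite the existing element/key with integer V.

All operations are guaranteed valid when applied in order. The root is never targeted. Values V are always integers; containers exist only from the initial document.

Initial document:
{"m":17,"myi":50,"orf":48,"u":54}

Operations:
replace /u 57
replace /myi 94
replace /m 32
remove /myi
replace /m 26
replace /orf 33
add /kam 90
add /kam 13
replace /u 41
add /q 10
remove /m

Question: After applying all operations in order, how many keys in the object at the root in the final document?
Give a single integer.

Answer: 4

Derivation:
After op 1 (replace /u 57): {"m":17,"myi":50,"orf":48,"u":57}
After op 2 (replace /myi 94): {"m":17,"myi":94,"orf":48,"u":57}
After op 3 (replace /m 32): {"m":32,"myi":94,"orf":48,"u":57}
After op 4 (remove /myi): {"m":32,"orf":48,"u":57}
After op 5 (replace /m 26): {"m":26,"orf":48,"u":57}
After op 6 (replace /orf 33): {"m":26,"orf":33,"u":57}
After op 7 (add /kam 90): {"kam":90,"m":26,"orf":33,"u":57}
After op 8 (add /kam 13): {"kam":13,"m":26,"orf":33,"u":57}
After op 9 (replace /u 41): {"kam":13,"m":26,"orf":33,"u":41}
After op 10 (add /q 10): {"kam":13,"m":26,"orf":33,"q":10,"u":41}
After op 11 (remove /m): {"kam":13,"orf":33,"q":10,"u":41}
Size at the root: 4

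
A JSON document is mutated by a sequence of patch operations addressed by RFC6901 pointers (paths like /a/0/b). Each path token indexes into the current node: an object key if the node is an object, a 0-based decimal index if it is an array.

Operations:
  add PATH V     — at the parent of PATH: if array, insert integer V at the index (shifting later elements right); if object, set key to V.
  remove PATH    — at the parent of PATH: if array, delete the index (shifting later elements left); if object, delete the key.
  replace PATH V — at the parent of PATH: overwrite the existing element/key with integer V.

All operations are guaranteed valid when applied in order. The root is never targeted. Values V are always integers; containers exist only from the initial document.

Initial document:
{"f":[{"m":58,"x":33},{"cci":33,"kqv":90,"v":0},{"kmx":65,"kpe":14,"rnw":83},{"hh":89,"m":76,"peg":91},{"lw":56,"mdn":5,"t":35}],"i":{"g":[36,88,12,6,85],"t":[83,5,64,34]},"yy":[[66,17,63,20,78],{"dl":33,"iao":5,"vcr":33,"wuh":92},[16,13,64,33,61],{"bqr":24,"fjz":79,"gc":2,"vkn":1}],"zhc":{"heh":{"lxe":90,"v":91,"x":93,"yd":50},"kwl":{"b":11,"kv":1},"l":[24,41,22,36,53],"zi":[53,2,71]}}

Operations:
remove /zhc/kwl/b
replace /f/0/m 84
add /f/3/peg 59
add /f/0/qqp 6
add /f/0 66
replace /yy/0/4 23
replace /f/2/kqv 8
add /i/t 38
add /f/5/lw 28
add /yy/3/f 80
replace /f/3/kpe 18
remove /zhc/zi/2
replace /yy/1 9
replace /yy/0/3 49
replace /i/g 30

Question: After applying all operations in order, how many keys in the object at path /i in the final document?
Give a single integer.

Answer: 2

Derivation:
After op 1 (remove /zhc/kwl/b): {"f":[{"m":58,"x":33},{"cci":33,"kqv":90,"v":0},{"kmx":65,"kpe":14,"rnw":83},{"hh":89,"m":76,"peg":91},{"lw":56,"mdn":5,"t":35}],"i":{"g":[36,88,12,6,85],"t":[83,5,64,34]},"yy":[[66,17,63,20,78],{"dl":33,"iao":5,"vcr":33,"wuh":92},[16,13,64,33,61],{"bqr":24,"fjz":79,"gc":2,"vkn":1}],"zhc":{"heh":{"lxe":90,"v":91,"x":93,"yd":50},"kwl":{"kv":1},"l":[24,41,22,36,53],"zi":[53,2,71]}}
After op 2 (replace /f/0/m 84): {"f":[{"m":84,"x":33},{"cci":33,"kqv":90,"v":0},{"kmx":65,"kpe":14,"rnw":83},{"hh":89,"m":76,"peg":91},{"lw":56,"mdn":5,"t":35}],"i":{"g":[36,88,12,6,85],"t":[83,5,64,34]},"yy":[[66,17,63,20,78],{"dl":33,"iao":5,"vcr":33,"wuh":92},[16,13,64,33,61],{"bqr":24,"fjz":79,"gc":2,"vkn":1}],"zhc":{"heh":{"lxe":90,"v":91,"x":93,"yd":50},"kwl":{"kv":1},"l":[24,41,22,36,53],"zi":[53,2,71]}}
After op 3 (add /f/3/peg 59): {"f":[{"m":84,"x":33},{"cci":33,"kqv":90,"v":0},{"kmx":65,"kpe":14,"rnw":83},{"hh":89,"m":76,"peg":59},{"lw":56,"mdn":5,"t":35}],"i":{"g":[36,88,12,6,85],"t":[83,5,64,34]},"yy":[[66,17,63,20,78],{"dl":33,"iao":5,"vcr":33,"wuh":92},[16,13,64,33,61],{"bqr":24,"fjz":79,"gc":2,"vkn":1}],"zhc":{"heh":{"lxe":90,"v":91,"x":93,"yd":50},"kwl":{"kv":1},"l":[24,41,22,36,53],"zi":[53,2,71]}}
After op 4 (add /f/0/qqp 6): {"f":[{"m":84,"qqp":6,"x":33},{"cci":33,"kqv":90,"v":0},{"kmx":65,"kpe":14,"rnw":83},{"hh":89,"m":76,"peg":59},{"lw":56,"mdn":5,"t":35}],"i":{"g":[36,88,12,6,85],"t":[83,5,64,34]},"yy":[[66,17,63,20,78],{"dl":33,"iao":5,"vcr":33,"wuh":92},[16,13,64,33,61],{"bqr":24,"fjz":79,"gc":2,"vkn":1}],"zhc":{"heh":{"lxe":90,"v":91,"x":93,"yd":50},"kwl":{"kv":1},"l":[24,41,22,36,53],"zi":[53,2,71]}}
After op 5 (add /f/0 66): {"f":[66,{"m":84,"qqp":6,"x":33},{"cci":33,"kqv":90,"v":0},{"kmx":65,"kpe":14,"rnw":83},{"hh":89,"m":76,"peg":59},{"lw":56,"mdn":5,"t":35}],"i":{"g":[36,88,12,6,85],"t":[83,5,64,34]},"yy":[[66,17,63,20,78],{"dl":33,"iao":5,"vcr":33,"wuh":92},[16,13,64,33,61],{"bqr":24,"fjz":79,"gc":2,"vkn":1}],"zhc":{"heh":{"lxe":90,"v":91,"x":93,"yd":50},"kwl":{"kv":1},"l":[24,41,22,36,53],"zi":[53,2,71]}}
After op 6 (replace /yy/0/4 23): {"f":[66,{"m":84,"qqp":6,"x":33},{"cci":33,"kqv":90,"v":0},{"kmx":65,"kpe":14,"rnw":83},{"hh":89,"m":76,"peg":59},{"lw":56,"mdn":5,"t":35}],"i":{"g":[36,88,12,6,85],"t":[83,5,64,34]},"yy":[[66,17,63,20,23],{"dl":33,"iao":5,"vcr":33,"wuh":92},[16,13,64,33,61],{"bqr":24,"fjz":79,"gc":2,"vkn":1}],"zhc":{"heh":{"lxe":90,"v":91,"x":93,"yd":50},"kwl":{"kv":1},"l":[24,41,22,36,53],"zi":[53,2,71]}}
After op 7 (replace /f/2/kqv 8): {"f":[66,{"m":84,"qqp":6,"x":33},{"cci":33,"kqv":8,"v":0},{"kmx":65,"kpe":14,"rnw":83},{"hh":89,"m":76,"peg":59},{"lw":56,"mdn":5,"t":35}],"i":{"g":[36,88,12,6,85],"t":[83,5,64,34]},"yy":[[66,17,63,20,23],{"dl":33,"iao":5,"vcr":33,"wuh":92},[16,13,64,33,61],{"bqr":24,"fjz":79,"gc":2,"vkn":1}],"zhc":{"heh":{"lxe":90,"v":91,"x":93,"yd":50},"kwl":{"kv":1},"l":[24,41,22,36,53],"zi":[53,2,71]}}
After op 8 (add /i/t 38): {"f":[66,{"m":84,"qqp":6,"x":33},{"cci":33,"kqv":8,"v":0},{"kmx":65,"kpe":14,"rnw":83},{"hh":89,"m":76,"peg":59},{"lw":56,"mdn":5,"t":35}],"i":{"g":[36,88,12,6,85],"t":38},"yy":[[66,17,63,20,23],{"dl":33,"iao":5,"vcr":33,"wuh":92},[16,13,64,33,61],{"bqr":24,"fjz":79,"gc":2,"vkn":1}],"zhc":{"heh":{"lxe":90,"v":91,"x":93,"yd":50},"kwl":{"kv":1},"l":[24,41,22,36,53],"zi":[53,2,71]}}
After op 9 (add /f/5/lw 28): {"f":[66,{"m":84,"qqp":6,"x":33},{"cci":33,"kqv":8,"v":0},{"kmx":65,"kpe":14,"rnw":83},{"hh":89,"m":76,"peg":59},{"lw":28,"mdn":5,"t":35}],"i":{"g":[36,88,12,6,85],"t":38},"yy":[[66,17,63,20,23],{"dl":33,"iao":5,"vcr":33,"wuh":92},[16,13,64,33,61],{"bqr":24,"fjz":79,"gc":2,"vkn":1}],"zhc":{"heh":{"lxe":90,"v":91,"x":93,"yd":50},"kwl":{"kv":1},"l":[24,41,22,36,53],"zi":[53,2,71]}}
After op 10 (add /yy/3/f 80): {"f":[66,{"m":84,"qqp":6,"x":33},{"cci":33,"kqv":8,"v":0},{"kmx":65,"kpe":14,"rnw":83},{"hh":89,"m":76,"peg":59},{"lw":28,"mdn":5,"t":35}],"i":{"g":[36,88,12,6,85],"t":38},"yy":[[66,17,63,20,23],{"dl":33,"iao":5,"vcr":33,"wuh":92},[16,13,64,33,61],{"bqr":24,"f":80,"fjz":79,"gc":2,"vkn":1}],"zhc":{"heh":{"lxe":90,"v":91,"x":93,"yd":50},"kwl":{"kv":1},"l":[24,41,22,36,53],"zi":[53,2,71]}}
After op 11 (replace /f/3/kpe 18): {"f":[66,{"m":84,"qqp":6,"x":33},{"cci":33,"kqv":8,"v":0},{"kmx":65,"kpe":18,"rnw":83},{"hh":89,"m":76,"peg":59},{"lw":28,"mdn":5,"t":35}],"i":{"g":[36,88,12,6,85],"t":38},"yy":[[66,17,63,20,23],{"dl":33,"iao":5,"vcr":33,"wuh":92},[16,13,64,33,61],{"bqr":24,"f":80,"fjz":79,"gc":2,"vkn":1}],"zhc":{"heh":{"lxe":90,"v":91,"x":93,"yd":50},"kwl":{"kv":1},"l":[24,41,22,36,53],"zi":[53,2,71]}}
After op 12 (remove /zhc/zi/2): {"f":[66,{"m":84,"qqp":6,"x":33},{"cci":33,"kqv":8,"v":0},{"kmx":65,"kpe":18,"rnw":83},{"hh":89,"m":76,"peg":59},{"lw":28,"mdn":5,"t":35}],"i":{"g":[36,88,12,6,85],"t":38},"yy":[[66,17,63,20,23],{"dl":33,"iao":5,"vcr":33,"wuh":92},[16,13,64,33,61],{"bqr":24,"f":80,"fjz":79,"gc":2,"vkn":1}],"zhc":{"heh":{"lxe":90,"v":91,"x":93,"yd":50},"kwl":{"kv":1},"l":[24,41,22,36,53],"zi":[53,2]}}
After op 13 (replace /yy/1 9): {"f":[66,{"m":84,"qqp":6,"x":33},{"cci":33,"kqv":8,"v":0},{"kmx":65,"kpe":18,"rnw":83},{"hh":89,"m":76,"peg":59},{"lw":28,"mdn":5,"t":35}],"i":{"g":[36,88,12,6,85],"t":38},"yy":[[66,17,63,20,23],9,[16,13,64,33,61],{"bqr":24,"f":80,"fjz":79,"gc":2,"vkn":1}],"zhc":{"heh":{"lxe":90,"v":91,"x":93,"yd":50},"kwl":{"kv":1},"l":[24,41,22,36,53],"zi":[53,2]}}
After op 14 (replace /yy/0/3 49): {"f":[66,{"m":84,"qqp":6,"x":33},{"cci":33,"kqv":8,"v":0},{"kmx":65,"kpe":18,"rnw":83},{"hh":89,"m":76,"peg":59},{"lw":28,"mdn":5,"t":35}],"i":{"g":[36,88,12,6,85],"t":38},"yy":[[66,17,63,49,23],9,[16,13,64,33,61],{"bqr":24,"f":80,"fjz":79,"gc":2,"vkn":1}],"zhc":{"heh":{"lxe":90,"v":91,"x":93,"yd":50},"kwl":{"kv":1},"l":[24,41,22,36,53],"zi":[53,2]}}
After op 15 (replace /i/g 30): {"f":[66,{"m":84,"qqp":6,"x":33},{"cci":33,"kqv":8,"v":0},{"kmx":65,"kpe":18,"rnw":83},{"hh":89,"m":76,"peg":59},{"lw":28,"mdn":5,"t":35}],"i":{"g":30,"t":38},"yy":[[66,17,63,49,23],9,[16,13,64,33,61],{"bqr":24,"f":80,"fjz":79,"gc":2,"vkn":1}],"zhc":{"heh":{"lxe":90,"v":91,"x":93,"yd":50},"kwl":{"kv":1},"l":[24,41,22,36,53],"zi":[53,2]}}
Size at path /i: 2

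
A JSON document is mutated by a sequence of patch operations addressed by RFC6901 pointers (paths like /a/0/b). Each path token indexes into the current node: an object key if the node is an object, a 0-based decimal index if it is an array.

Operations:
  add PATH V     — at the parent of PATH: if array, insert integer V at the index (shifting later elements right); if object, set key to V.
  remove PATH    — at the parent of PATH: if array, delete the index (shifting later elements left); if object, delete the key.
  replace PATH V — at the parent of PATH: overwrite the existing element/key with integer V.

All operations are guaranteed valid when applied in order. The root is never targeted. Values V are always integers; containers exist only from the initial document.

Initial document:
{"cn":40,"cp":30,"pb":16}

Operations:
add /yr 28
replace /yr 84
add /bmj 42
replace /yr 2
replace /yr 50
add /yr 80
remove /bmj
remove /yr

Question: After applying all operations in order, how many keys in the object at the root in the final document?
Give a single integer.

After op 1 (add /yr 28): {"cn":40,"cp":30,"pb":16,"yr":28}
After op 2 (replace /yr 84): {"cn":40,"cp":30,"pb":16,"yr":84}
After op 3 (add /bmj 42): {"bmj":42,"cn":40,"cp":30,"pb":16,"yr":84}
After op 4 (replace /yr 2): {"bmj":42,"cn":40,"cp":30,"pb":16,"yr":2}
After op 5 (replace /yr 50): {"bmj":42,"cn":40,"cp":30,"pb":16,"yr":50}
After op 6 (add /yr 80): {"bmj":42,"cn":40,"cp":30,"pb":16,"yr":80}
After op 7 (remove /bmj): {"cn":40,"cp":30,"pb":16,"yr":80}
After op 8 (remove /yr): {"cn":40,"cp":30,"pb":16}
Size at the root: 3

Answer: 3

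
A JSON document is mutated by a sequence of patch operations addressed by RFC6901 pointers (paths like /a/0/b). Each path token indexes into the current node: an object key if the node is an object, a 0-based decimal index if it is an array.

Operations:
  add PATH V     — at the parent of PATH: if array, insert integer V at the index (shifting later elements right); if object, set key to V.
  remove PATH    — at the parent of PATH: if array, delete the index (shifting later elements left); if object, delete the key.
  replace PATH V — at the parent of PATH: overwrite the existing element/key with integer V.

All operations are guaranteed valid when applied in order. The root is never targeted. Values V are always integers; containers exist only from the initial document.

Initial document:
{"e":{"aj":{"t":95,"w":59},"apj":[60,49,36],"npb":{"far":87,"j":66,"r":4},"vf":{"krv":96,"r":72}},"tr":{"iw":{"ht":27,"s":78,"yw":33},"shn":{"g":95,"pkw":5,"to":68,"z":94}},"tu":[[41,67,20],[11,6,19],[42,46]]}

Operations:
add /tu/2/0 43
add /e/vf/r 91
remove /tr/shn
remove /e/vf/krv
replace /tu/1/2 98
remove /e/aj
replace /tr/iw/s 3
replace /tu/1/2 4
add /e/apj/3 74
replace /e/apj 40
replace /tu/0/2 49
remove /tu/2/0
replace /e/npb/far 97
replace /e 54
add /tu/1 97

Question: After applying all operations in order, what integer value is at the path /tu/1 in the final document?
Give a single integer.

Answer: 97

Derivation:
After op 1 (add /tu/2/0 43): {"e":{"aj":{"t":95,"w":59},"apj":[60,49,36],"npb":{"far":87,"j":66,"r":4},"vf":{"krv":96,"r":72}},"tr":{"iw":{"ht":27,"s":78,"yw":33},"shn":{"g":95,"pkw":5,"to":68,"z":94}},"tu":[[41,67,20],[11,6,19],[43,42,46]]}
After op 2 (add /e/vf/r 91): {"e":{"aj":{"t":95,"w":59},"apj":[60,49,36],"npb":{"far":87,"j":66,"r":4},"vf":{"krv":96,"r":91}},"tr":{"iw":{"ht":27,"s":78,"yw":33},"shn":{"g":95,"pkw":5,"to":68,"z":94}},"tu":[[41,67,20],[11,6,19],[43,42,46]]}
After op 3 (remove /tr/shn): {"e":{"aj":{"t":95,"w":59},"apj":[60,49,36],"npb":{"far":87,"j":66,"r":4},"vf":{"krv":96,"r":91}},"tr":{"iw":{"ht":27,"s":78,"yw":33}},"tu":[[41,67,20],[11,6,19],[43,42,46]]}
After op 4 (remove /e/vf/krv): {"e":{"aj":{"t":95,"w":59},"apj":[60,49,36],"npb":{"far":87,"j":66,"r":4},"vf":{"r":91}},"tr":{"iw":{"ht":27,"s":78,"yw":33}},"tu":[[41,67,20],[11,6,19],[43,42,46]]}
After op 5 (replace /tu/1/2 98): {"e":{"aj":{"t":95,"w":59},"apj":[60,49,36],"npb":{"far":87,"j":66,"r":4},"vf":{"r":91}},"tr":{"iw":{"ht":27,"s":78,"yw":33}},"tu":[[41,67,20],[11,6,98],[43,42,46]]}
After op 6 (remove /e/aj): {"e":{"apj":[60,49,36],"npb":{"far":87,"j":66,"r":4},"vf":{"r":91}},"tr":{"iw":{"ht":27,"s":78,"yw":33}},"tu":[[41,67,20],[11,6,98],[43,42,46]]}
After op 7 (replace /tr/iw/s 3): {"e":{"apj":[60,49,36],"npb":{"far":87,"j":66,"r":4},"vf":{"r":91}},"tr":{"iw":{"ht":27,"s":3,"yw":33}},"tu":[[41,67,20],[11,6,98],[43,42,46]]}
After op 8 (replace /tu/1/2 4): {"e":{"apj":[60,49,36],"npb":{"far":87,"j":66,"r":4},"vf":{"r":91}},"tr":{"iw":{"ht":27,"s":3,"yw":33}},"tu":[[41,67,20],[11,6,4],[43,42,46]]}
After op 9 (add /e/apj/3 74): {"e":{"apj":[60,49,36,74],"npb":{"far":87,"j":66,"r":4},"vf":{"r":91}},"tr":{"iw":{"ht":27,"s":3,"yw":33}},"tu":[[41,67,20],[11,6,4],[43,42,46]]}
After op 10 (replace /e/apj 40): {"e":{"apj":40,"npb":{"far":87,"j":66,"r":4},"vf":{"r":91}},"tr":{"iw":{"ht":27,"s":3,"yw":33}},"tu":[[41,67,20],[11,6,4],[43,42,46]]}
After op 11 (replace /tu/0/2 49): {"e":{"apj":40,"npb":{"far":87,"j":66,"r":4},"vf":{"r":91}},"tr":{"iw":{"ht":27,"s":3,"yw":33}},"tu":[[41,67,49],[11,6,4],[43,42,46]]}
After op 12 (remove /tu/2/0): {"e":{"apj":40,"npb":{"far":87,"j":66,"r":4},"vf":{"r":91}},"tr":{"iw":{"ht":27,"s":3,"yw":33}},"tu":[[41,67,49],[11,6,4],[42,46]]}
After op 13 (replace /e/npb/far 97): {"e":{"apj":40,"npb":{"far":97,"j":66,"r":4},"vf":{"r":91}},"tr":{"iw":{"ht":27,"s":3,"yw":33}},"tu":[[41,67,49],[11,6,4],[42,46]]}
After op 14 (replace /e 54): {"e":54,"tr":{"iw":{"ht":27,"s":3,"yw":33}},"tu":[[41,67,49],[11,6,4],[42,46]]}
After op 15 (add /tu/1 97): {"e":54,"tr":{"iw":{"ht":27,"s":3,"yw":33}},"tu":[[41,67,49],97,[11,6,4],[42,46]]}
Value at /tu/1: 97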